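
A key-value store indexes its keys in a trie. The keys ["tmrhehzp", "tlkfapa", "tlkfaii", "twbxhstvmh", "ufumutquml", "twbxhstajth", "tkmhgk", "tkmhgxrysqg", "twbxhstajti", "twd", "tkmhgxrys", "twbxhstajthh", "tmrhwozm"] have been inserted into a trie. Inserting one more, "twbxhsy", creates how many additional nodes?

1

Walking "twbxhsy" from the root, the first 6 characters ("twbxhs") follow existing edges; "y" is the first miss.
New nodes needed: |"twbxhsy"| − 6 = 7 − 6 = 1.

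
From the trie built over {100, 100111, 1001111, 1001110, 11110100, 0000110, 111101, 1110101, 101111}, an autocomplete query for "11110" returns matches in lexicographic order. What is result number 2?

DFS of the "11110" subtree visits, in order: "111101", "11110100"
Position 2: 11110100

11110100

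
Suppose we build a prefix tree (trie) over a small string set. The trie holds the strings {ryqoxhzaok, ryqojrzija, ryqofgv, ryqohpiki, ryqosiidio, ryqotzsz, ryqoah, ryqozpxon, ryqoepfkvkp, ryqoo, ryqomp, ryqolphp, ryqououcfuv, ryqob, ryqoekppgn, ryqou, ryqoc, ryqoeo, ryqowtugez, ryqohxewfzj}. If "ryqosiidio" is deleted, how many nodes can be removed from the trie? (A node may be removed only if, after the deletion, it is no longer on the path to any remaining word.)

6

Walk "ryqosiidio" from the leaf back toward the root, removing each node that no remaining word uses.
The suffix "siidio" (6 nodes) is used only by "ryqosiidio"; the node for "ryqo" still has the child "x", so pruning stops there.
Nodes removed: 6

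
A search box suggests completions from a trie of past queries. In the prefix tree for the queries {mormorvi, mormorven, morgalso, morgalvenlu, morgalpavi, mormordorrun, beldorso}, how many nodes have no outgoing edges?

A leaf is a node with no children — equivalently, the end of a word that is not a proper prefix of any other stored word.
Those words: "beldorso", "morgalpavi", "morgalso", "morgalvenlu", "mormordorrun", "mormorven", "mormorvi"
Leaf count: 7

7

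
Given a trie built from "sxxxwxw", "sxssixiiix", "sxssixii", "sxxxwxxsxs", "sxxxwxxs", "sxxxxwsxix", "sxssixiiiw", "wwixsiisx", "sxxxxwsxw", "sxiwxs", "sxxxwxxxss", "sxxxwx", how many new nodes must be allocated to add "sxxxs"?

1

Walking "sxxxs" from the root, the first 4 characters ("sxxx") follow existing edges; "s" is the first miss.
So 5 − 4 = 1 new nodes.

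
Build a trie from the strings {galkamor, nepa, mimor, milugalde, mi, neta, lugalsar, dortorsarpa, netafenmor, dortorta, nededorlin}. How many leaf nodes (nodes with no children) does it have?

9

Leaves are exactly the stored words that no other stored word extends.
Those words: "dortorsarpa", "dortorta", "galkamor", "lugalsar", "milugalde", "mimor", "nededorlin", "nepa", "netafenmor"
Leaf count: 9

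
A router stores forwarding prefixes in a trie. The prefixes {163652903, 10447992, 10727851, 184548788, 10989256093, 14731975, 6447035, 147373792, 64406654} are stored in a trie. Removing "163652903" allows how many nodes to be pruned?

Walk "163652903" from the leaf back toward the root, removing each node that no remaining word uses.
The suffix "63652903" (8 nodes) is used only by "163652903"; the node for "1" still has the child "0", so pruning stops there.
Nodes removed: 8

8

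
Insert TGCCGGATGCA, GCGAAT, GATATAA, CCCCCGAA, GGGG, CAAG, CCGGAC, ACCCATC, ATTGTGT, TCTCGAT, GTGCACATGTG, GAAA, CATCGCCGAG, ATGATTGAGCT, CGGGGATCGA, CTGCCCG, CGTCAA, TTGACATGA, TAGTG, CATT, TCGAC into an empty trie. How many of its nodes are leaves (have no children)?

Leaves are exactly the stored words that no other stored word extends.
Those words: "ACCCATC", "ATGATTGAGCT", "ATTGTGT", "CAAG", "CATCGCCGAG", "CATT", "CCCCCGAA", "CCGGAC", "CGGGGATCGA", "CGTCAA", "CTGCCCG", "GAAA", "GATATAA", "GCGAAT", "GGGG", "GTGCACATGTG", "TAGTG", "TCGAC", "TCTCGAT", "TGCCGGATGCA", "TTGACATGA"
Leaf count: 21

21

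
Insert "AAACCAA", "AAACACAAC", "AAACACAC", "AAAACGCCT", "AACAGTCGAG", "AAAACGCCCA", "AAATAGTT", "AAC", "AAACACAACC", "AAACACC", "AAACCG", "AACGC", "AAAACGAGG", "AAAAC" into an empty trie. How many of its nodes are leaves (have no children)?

Leaves are exactly the stored words that no other stored word extends.
Those words: "AAAACGAGG", "AAAACGCCCA", "AAAACGCCT", "AAACACAACC", "AAACACAC", "AAACACC", "AAACCAA", "AAACCG", "AAATAGTT", "AACAGTCGAG", "AACGC"
Leaf count: 11

11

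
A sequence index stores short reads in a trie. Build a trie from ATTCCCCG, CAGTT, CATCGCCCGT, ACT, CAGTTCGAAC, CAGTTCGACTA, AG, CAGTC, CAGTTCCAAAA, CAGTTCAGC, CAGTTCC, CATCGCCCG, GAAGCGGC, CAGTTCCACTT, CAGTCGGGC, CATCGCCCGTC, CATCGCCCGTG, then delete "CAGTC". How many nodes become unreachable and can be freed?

0

After clearing the end-marker at "CAGTC", prune upward until reaching a node still needed by another word.
Every node on "CAGTC" is still needed (e.g. by "CAGTCGGGC"), so nothing is freed.
Nodes removed: 0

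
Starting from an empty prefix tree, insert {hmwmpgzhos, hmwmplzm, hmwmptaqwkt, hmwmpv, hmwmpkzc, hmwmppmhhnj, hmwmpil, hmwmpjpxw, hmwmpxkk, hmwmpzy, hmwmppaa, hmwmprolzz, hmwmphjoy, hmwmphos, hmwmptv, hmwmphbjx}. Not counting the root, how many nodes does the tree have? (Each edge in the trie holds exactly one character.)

Trace insertions, counting only characters that open a new branch:
  "hmwmpgzhos" → 10 new (h, m, w, m, p, g, z, h, o, s)
  "hmwmplzm" → prefix "hmwmp" already present; 3 new (l, z, m)
  "hmwmptaqwkt" → prefix "hmwmp" already present; 6 new (t, a, q, w, k, t)
  "hmwmpv" → prefix "hmwmp" already present; 1 new (v)
  "hmwmpkzc" → prefix "hmwmp" already present; 3 new (k, z, c)
  "hmwmppmhhnj" → prefix "hmwmp" already present; 6 new (p, m, h, h, n, j)
  "hmwmpil" → prefix "hmwmp" already present; 2 new (i, l)
  "hmwmpjpxw" → prefix "hmwmp" already present; 4 new (j, p, x, w)
  "hmwmpxkk" → prefix "hmwmp" already present; 3 new (x, k, k)
  "hmwmpzy" → prefix "hmwmp" already present; 2 new (z, y)
  "hmwmppaa" → prefix "hmwmpp" already present; 2 new (a, a)
  "hmwmprolzz" → prefix "hmwmp" already present; 5 new (r, o, l, z, z)
  "hmwmphjoy" → prefix "hmwmp" already present; 4 new (h, j, o, y)
  "hmwmphos" → prefix "hmwmph" already present; 2 new (o, s)
  "hmwmptv" → prefix "hmwmpt" already present; 1 new (v)
  "hmwmphbjx" → prefix "hmwmph" already present; 3 new (b, j, x)
Total nodes = 10 + 3 + 6 + 1 + 3 + 6 + 2 + 4 + 3 + 2 + 2 + 5 + 4 + 2 + 1 + 3 = 57

57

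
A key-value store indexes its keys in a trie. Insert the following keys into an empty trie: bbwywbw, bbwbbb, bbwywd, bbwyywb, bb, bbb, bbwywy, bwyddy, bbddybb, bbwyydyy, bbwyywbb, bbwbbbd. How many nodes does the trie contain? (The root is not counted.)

Trie structure (* marks end of a word):
(root)
└─ b
   ├─ b *
   │  ├─ b *
   │  ├─ d
   │  │  └─ d
   │  │     └─ y
   │  │        └─ b
   │  │           └─ b *
   │  └─ w
   │     ├─ b
   │     │  └─ b
   │     │     └─ b *
   │     │        └─ d *
   │     └─ y
   │        ├─ w
   │        │  ├─ b
   │        │  │  └─ w *
   │        │  ├─ d *
   │        │  └─ y *
   │        └─ y
   │           ├─ d
   │           │  └─ y
   │           │     └─ y *
   │           └─ w
   │              └─ b *
   │                 └─ b *
   └─ w
      └─ y
         └─ d
            └─ d
               └─ y *
Counting every labelled node above: 31.

31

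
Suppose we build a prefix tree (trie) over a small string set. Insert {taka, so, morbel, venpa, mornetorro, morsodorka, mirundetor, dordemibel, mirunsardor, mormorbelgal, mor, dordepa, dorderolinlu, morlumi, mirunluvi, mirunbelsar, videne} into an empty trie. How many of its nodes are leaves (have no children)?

Leaves are exactly the stored words that no other stored word extends.
Those words: "dordemibel", "dordepa", "dorderolinlu", "mirunbelsar", "mirundetor", "mirunluvi", "mirunsardor", "morbel", "morlumi", "mormorbelgal", "mornetorro", "morsodorka", "so", "taka", "venpa", "videne"
Leaf count: 16

16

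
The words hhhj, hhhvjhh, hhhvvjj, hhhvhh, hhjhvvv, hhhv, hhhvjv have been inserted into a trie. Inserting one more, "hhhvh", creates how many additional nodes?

0

Every character of "hhhvh" already lies on an existing path (it is a prefix of some stored word).
No new nodes are needed: 0.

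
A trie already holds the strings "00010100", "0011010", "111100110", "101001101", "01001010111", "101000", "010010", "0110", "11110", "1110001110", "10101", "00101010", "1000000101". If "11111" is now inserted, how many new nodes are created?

1

"1111" is already a path in the trie; the remaining "1" must be added.
Each of the 1 remaining characters creates one node.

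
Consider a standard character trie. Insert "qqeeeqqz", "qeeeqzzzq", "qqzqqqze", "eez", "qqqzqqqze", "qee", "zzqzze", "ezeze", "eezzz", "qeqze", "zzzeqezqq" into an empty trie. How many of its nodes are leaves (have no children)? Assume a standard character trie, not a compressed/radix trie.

Leaves are exactly the stored words that no other stored word extends.
Those words: "eezzz", "ezeze", "qeeeqzzzq", "qeqze", "qqeeeqqz", "qqqzqqqze", "qqzqqqze", "zzqzze", "zzzeqezqq"
Leaf count: 9

9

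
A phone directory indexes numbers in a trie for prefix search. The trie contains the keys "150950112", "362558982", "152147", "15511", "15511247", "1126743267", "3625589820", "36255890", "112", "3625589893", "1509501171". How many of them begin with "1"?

7

Filter for entries beginning with "1":
Matches: "112", "1126743267", "150950112", "1509501171", "152147", "15511", "15511247"
Count: 7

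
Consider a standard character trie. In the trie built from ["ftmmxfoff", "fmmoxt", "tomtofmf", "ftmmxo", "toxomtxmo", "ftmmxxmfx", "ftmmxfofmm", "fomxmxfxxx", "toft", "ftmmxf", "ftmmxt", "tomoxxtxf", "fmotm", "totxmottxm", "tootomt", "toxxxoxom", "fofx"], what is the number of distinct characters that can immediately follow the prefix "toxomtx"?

Follow the path "toxomtx" to its node, then look at its outgoing edges.
Distinct next characters after "toxomtx": m.
That node has 1 child edge.

1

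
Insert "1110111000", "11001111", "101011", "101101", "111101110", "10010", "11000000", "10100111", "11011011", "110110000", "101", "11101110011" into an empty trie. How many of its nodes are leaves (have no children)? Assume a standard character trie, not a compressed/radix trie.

11

A leaf is a node with no children — equivalently, the end of a word that is not a proper prefix of any other stored word.
Those words: "10010", "10100111", "101011", "101101", "11000000", "11001111", "110110000", "11011011", "1110111000", "11101110011", "111101110"
Leaf count: 11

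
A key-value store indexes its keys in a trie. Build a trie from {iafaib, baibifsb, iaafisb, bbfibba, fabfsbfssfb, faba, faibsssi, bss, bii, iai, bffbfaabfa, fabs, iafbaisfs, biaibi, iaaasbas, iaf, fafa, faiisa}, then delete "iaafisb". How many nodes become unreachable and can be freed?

A node on "iaafisb"'s path can go only if nothing else ends at it or branches off below it.
The suffix "fisb" (4 nodes) is used only by "iaafisb"; the node for "iaa" still has the child "a", so pruning stops there.
Nodes removed: 4

4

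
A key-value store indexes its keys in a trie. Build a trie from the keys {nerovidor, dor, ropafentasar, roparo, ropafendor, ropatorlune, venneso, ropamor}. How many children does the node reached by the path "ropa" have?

Walk "ropa" from the root, arriving at one node.
Distinct next characters after "ropa": f, m, r, t.
That node has 4 child edges.

4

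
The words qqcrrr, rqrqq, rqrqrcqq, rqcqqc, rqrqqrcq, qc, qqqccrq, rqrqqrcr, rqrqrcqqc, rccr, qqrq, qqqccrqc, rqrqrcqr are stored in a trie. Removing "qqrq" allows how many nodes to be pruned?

2

After clearing the end-marker at "qqrq", prune upward until reaching a node still needed by another word.
The suffix "rq" (2 nodes) is used only by "qqrq"; the node for "qq" still has the child "c", so pruning stops there.
Nodes removed: 2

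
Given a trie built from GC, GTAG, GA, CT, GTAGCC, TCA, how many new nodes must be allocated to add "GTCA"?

2

The longest prefix of "GTCA" already in the trie is "GT" (length 2).
New nodes needed: |"GTCA"| − 2 = 4 − 2 = 2.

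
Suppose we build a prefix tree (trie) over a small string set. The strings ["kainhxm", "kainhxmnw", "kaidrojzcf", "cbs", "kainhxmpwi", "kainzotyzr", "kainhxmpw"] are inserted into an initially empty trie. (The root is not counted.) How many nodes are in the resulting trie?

Trace insertions, counting only characters that open a new branch:
  "kainhxm" → 7 new (k, a, i, n, h, x, m)
  "kainhxmnw" → prefix "kainhxm" already present; 2 new (n, w)
  "kaidrojzcf" → prefix "kai" already present; 7 new (d, r, o, j, z, c, f)
  "cbs" → 3 new (c, b, s)
  "kainhxmpwi" → prefix "kainhxm" already present; 3 new (p, w, i)
  "kainzotyzr" → prefix "kain" already present; 6 new (z, o, t, y, z, r)
  "kainhxmpw" → prefix "kainhxmpw" already present; 0 new (none)
Total nodes = 7 + 2 + 7 + 3 + 3 + 6 + 0 = 28

28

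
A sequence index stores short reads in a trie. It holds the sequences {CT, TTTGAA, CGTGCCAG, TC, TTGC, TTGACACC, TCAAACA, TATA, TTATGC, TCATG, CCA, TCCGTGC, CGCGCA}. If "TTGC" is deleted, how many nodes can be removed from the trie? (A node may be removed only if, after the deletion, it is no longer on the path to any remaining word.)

1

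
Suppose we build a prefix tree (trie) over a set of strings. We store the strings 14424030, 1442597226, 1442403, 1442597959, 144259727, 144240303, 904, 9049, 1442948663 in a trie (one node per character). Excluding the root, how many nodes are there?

29

Insert word by word; a character creates a node only if that edge doesn't already exist:
  "14424030" → 8 new (1, 4, 4, 2, 4, 0, 3, 0)
  "1442597226" → prefix "1442" already present; 6 new (5, 9, 7, 2, 2, 6)
  "1442403" → prefix "1442403" already present; 0 new (none)
  "1442597959" → prefix "1442597" already present; 3 new (9, 5, 9)
  "144259727" → prefix "14425972" already present; 1 new (7)
  "144240303" → prefix "14424030" already present; 1 new (3)
  "904" → 3 new (9, 0, 4)
  "9049" → prefix "904" already present; 1 new (9)
  "1442948663" → prefix "1442" already present; 6 new (9, 4, 8, 6, 6, 3)
Total nodes = 8 + 6 + 0 + 3 + 1 + 1 + 3 + 1 + 6 = 29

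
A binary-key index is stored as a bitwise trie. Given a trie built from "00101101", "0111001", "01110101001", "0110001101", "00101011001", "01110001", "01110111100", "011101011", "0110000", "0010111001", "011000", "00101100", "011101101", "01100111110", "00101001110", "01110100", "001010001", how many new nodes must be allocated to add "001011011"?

1

The longest prefix of "001011011" already in the trie is "00101101" (length 8).
New nodes needed: |"001011011"| − 8 = 9 − 8 = 1.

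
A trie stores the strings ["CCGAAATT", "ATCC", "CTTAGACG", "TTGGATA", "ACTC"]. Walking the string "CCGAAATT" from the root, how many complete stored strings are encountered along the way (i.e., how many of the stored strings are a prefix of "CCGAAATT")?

1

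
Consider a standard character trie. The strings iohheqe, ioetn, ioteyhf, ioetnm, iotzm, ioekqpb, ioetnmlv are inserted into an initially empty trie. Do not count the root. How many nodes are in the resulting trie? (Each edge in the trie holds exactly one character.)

24

Count nodes per top-level branch (shared prefixes stored once):
  'i'-branch (ioekqpb, ioetn, ioetnm, ioetnmlv, iohheqe, ioteyhf, iotzm): 24 nodes
Sum: 24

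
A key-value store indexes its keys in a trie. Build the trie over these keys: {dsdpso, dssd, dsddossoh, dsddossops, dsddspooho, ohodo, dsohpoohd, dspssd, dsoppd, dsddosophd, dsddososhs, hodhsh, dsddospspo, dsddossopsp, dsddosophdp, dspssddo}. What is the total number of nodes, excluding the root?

62

Count nodes per top-level branch (shared prefixes stored once):
  'd'-branch (dsddosophd, dsddosophdp, dsddososhs, dsddospspo, dsddossoh, dsddossops, dsddossopsp, dsddspooho, dsdpso, dsohpoohd, dsoppd, dspssd, dspssddo, dssd): 51 nodes
  'h'-branch (hodhsh): 6 nodes
  'o'-branch (ohodo): 5 nodes
Sum: 62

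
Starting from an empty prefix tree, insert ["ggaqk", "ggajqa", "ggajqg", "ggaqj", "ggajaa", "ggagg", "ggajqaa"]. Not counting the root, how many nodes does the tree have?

Trie structure (* marks end of a word):
(root)
└─ g
   └─ g
      └─ a
         ├─ g
         │  └─ g *
         ├─ j
         │  ├─ a
         │  │  └─ a *
         │  └─ q
         │     ├─ a *
         │     │  └─ a *
         │     └─ g *
         └─ q
            ├─ j *
            └─ k *
Counting every labelled node above: 15.

15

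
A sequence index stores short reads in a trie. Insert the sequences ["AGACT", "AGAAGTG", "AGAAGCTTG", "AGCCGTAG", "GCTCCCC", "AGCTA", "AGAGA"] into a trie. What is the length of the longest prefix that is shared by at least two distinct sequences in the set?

Look for the deepest trie node that still has at least two words in its subtree.
e.g. "AGAAGCTTG" and "AGAAGTG" share the prefix "AGAAG" of length 5; no pair shares a longer one.
Longest shared-prefix length: 5

5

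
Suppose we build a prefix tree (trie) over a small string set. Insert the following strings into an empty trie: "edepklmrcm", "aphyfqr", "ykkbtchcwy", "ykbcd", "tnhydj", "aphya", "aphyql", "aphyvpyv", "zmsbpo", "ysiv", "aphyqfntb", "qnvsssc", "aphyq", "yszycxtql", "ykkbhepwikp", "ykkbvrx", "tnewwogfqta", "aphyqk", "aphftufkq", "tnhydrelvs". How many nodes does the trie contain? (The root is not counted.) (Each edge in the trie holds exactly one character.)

Insert word by word; a character creates a node only if that edge doesn't already exist:
  "edepklmrcm" → 10 new (e, d, e, p, k, l, m, r, c, m)
  "aphyfqr" → 7 new (a, p, h, y, f, q, r)
  "ykkbtchcwy" → 10 new (y, k, k, b, t, c, h, c, w, y)
  "ykbcd" → prefix "yk" already present; 3 new (b, c, d)
  "tnhydj" → 6 new (t, n, h, y, d, j)
  "aphya" → prefix "aphy" already present; 1 new (a)
  "aphyql" → prefix "aphy" already present; 2 new (q, l)
  "aphyvpyv" → prefix "aphy" already present; 4 new (v, p, y, v)
  "zmsbpo" → 6 new (z, m, s, b, p, o)
  "ysiv" → prefix "y" already present; 3 new (s, i, v)
  "aphyqfntb" → prefix "aphyq" already present; 4 new (f, n, t, b)
  "qnvsssc" → 7 new (q, n, v, s, s, s, c)
  "aphyq" → prefix "aphyq" already present; 0 new (none)
  "yszycxtql" → prefix "ys" already present; 7 new (z, y, c, x, t, q, l)
  "ykkbhepwikp" → prefix "ykkb" already present; 7 new (h, e, p, w, i, k, p)
  "ykkbvrx" → prefix "ykkb" already present; 3 new (v, r, x)
  "tnewwogfqta" → prefix "tn" already present; 9 new (e, w, w, o, g, f, q, t, a)
  "aphyqk" → prefix "aphyq" already present; 1 new (k)
  "aphftufkq" → prefix "aph" already present; 6 new (f, t, u, f, k, q)
  "tnhydrelvs" → prefix "tnhyd" already present; 5 new (r, e, l, v, s)
Total nodes = 10 + 7 + 10 + 3 + 6 + 1 + 2 + 4 + 6 + 3 + 4 + 7 + 0 + 7 + 7 + 3 + 9 + 1 + 6 + 5 = 101

101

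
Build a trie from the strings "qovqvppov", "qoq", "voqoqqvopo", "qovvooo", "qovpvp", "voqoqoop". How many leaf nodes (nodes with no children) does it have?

A leaf is a node with no children — equivalently, the end of a word that is not a proper prefix of any other stored word.
Those words: "qoq", "qovpvp", "qovqvppov", "qovvooo", "voqoqoop", "voqoqqvopo"
Leaf count: 6

6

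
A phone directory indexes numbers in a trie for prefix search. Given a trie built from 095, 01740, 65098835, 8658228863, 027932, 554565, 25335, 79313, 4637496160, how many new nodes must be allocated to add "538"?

Walking "538" from the root, the first 1 characters ("5") follow existing edges; "3" is the first miss.
So 3 − 1 = 2 new nodes.

2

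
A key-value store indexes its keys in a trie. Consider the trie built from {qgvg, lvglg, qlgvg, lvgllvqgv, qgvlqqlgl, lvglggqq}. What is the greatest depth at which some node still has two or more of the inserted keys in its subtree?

Equivalently: take the maximum, over all pairs, of their longest common prefix length.
e.g. "lvglg" and "lvglggqq" share the prefix "lvglg" of length 5; no pair shares a longer one.
Longest shared-prefix length: 5

5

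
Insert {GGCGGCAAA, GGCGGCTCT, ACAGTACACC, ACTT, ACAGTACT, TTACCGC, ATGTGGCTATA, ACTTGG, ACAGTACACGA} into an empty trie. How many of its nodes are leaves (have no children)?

8

A leaf is a node with no children — equivalently, the end of a word that is not a proper prefix of any other stored word.
Those words: "ACAGTACACC", "ACAGTACACGA", "ACAGTACT", "ACTTGG", "ATGTGGCTATA", "GGCGGCAAA", "GGCGGCTCT", "TTACCGC"
Leaf count: 8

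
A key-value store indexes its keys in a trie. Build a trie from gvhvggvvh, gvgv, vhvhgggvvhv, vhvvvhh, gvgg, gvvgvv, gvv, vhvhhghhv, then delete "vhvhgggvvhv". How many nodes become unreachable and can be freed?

Walk "vhvhgggvvhv" from the leaf back toward the root, removing each node that no remaining word uses.
The suffix "gggvvhv" (7 nodes) is used only by "vhvhgggvvhv"; the node for "vhvh" still has the child "h", so pruning stops there.
Nodes removed: 7

7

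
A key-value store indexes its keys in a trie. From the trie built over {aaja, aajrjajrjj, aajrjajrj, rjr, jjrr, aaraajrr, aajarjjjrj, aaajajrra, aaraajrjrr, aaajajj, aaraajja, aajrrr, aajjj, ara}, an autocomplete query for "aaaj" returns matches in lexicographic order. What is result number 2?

aaajajrra

DFS of the "aaaj" subtree visits, in order: "aaajajj", "aaajajrra"
The 2nd is aaajajrra.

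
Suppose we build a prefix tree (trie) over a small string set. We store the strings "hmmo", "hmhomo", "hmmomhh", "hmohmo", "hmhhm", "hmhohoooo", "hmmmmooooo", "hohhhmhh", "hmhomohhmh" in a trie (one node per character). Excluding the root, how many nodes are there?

40

Trace insertions, counting only characters that open a new branch:
  "hmmo" → 4 new (h, m, m, o)
  "hmhomo" → prefix "hm" already present; 4 new (h, o, m, o)
  "hmmomhh" → prefix "hmmo" already present; 3 new (m, h, h)
  "hmohmo" → prefix "hm" already present; 4 new (o, h, m, o)
  "hmhhm" → prefix "hmh" already present; 2 new (h, m)
  "hmhohoooo" → prefix "hmho" already present; 5 new (h, o, o, o, o)
  "hmmmmooooo" → prefix "hmm" already present; 7 new (m, m, o, o, o, o, o)
  "hohhhmhh" → prefix "h" already present; 7 new (o, h, h, h, m, h, h)
  "hmhomohhmh" → prefix "hmhomo" already present; 4 new (h, h, m, h)
Total nodes = 4 + 4 + 3 + 4 + 2 + 5 + 7 + 7 + 4 = 40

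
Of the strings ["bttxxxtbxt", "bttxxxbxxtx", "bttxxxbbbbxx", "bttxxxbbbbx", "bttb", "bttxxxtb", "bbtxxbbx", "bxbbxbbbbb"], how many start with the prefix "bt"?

Filter for entries beginning with "bt":
Matches: "bttb", "bttxxxbbbbx", "bttxxxbbbbxx", "bttxxxbxxtx", "bttxxxtb", "bttxxxtbxt"
Count: 6

6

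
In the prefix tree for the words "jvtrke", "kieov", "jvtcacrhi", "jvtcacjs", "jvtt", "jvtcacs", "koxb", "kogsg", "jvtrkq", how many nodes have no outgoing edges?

9

A leaf is a node with no children — equivalently, the end of a word that is not a proper prefix of any other stored word.
Those words: "jvtcacjs", "jvtcacrhi", "jvtcacs", "jvtrke", "jvtrkq", "jvtt", "kieov", "kogsg", "koxb"
Leaf count: 9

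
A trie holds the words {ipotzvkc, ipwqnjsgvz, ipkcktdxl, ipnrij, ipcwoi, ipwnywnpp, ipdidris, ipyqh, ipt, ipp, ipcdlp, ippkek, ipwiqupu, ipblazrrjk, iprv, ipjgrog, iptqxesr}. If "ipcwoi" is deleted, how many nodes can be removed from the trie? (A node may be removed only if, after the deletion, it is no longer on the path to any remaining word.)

3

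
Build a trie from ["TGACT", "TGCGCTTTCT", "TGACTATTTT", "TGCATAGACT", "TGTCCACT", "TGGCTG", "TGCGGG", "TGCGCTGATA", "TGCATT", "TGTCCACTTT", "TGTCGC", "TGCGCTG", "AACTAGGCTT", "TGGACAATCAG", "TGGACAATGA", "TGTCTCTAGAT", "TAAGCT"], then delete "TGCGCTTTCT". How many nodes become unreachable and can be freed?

4

Walk "TGCGCTTTCT" from the leaf back toward the root, removing each node that no remaining word uses.
The suffix "TTCT" (4 nodes) is used only by "TGCGCTTTCT"; the node for "TGCGCT" still has the child "G", so pruning stops there.
Nodes removed: 4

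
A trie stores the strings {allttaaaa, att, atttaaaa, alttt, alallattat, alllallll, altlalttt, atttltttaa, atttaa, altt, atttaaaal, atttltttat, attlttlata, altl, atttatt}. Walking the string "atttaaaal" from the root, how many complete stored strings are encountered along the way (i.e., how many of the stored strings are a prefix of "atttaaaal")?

4

Walk "atttaaaal" from the root; an end-of-word marker is hit whenever a stored word is a prefix of "atttaaaal".
Prefixes of the query that are stored words: "att", "atttaa", "atttaaaa", "atttaaaal"
Count: 4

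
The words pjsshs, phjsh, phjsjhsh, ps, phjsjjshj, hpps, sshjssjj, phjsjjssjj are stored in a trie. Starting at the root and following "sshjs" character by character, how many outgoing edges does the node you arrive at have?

Follow the path "sshjs" to its node, then look at its outgoing edges.
Characters that immediately follow "sshjs" among the stored strings: {s}.
That node has 1 child edge.

1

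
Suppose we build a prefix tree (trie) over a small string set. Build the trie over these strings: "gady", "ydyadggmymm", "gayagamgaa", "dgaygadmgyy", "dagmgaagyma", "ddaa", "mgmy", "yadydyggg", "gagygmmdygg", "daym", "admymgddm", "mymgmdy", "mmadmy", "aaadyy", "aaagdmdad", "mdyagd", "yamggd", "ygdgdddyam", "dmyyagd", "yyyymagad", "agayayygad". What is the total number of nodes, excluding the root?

142

Count nodes per top-level branch (shared prefixes stored once):
  'a'-branch (aaadyy, aaagdmdad, admymgddm, agayayygad): 29 nodes
  'd'-branch (dagmgaagyma, daym, ddaa, dgaygadmgyy, dmyyagd): 32 nodes
  'g'-branch (gady, gagygmmdygg, gayagamgaa): 21 nodes
  'm'-branch (mdyagd, mgmy, mmadmy, mymgmdy): 20 nodes
  'y'-branch (yadydyggg, yamggd, ydyadggmymm, ygdgdddyam, yyyymagad): 40 nodes
Sum: 142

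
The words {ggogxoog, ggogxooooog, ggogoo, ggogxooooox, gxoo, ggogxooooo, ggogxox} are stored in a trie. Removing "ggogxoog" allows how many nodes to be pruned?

Walk "ggogxoog" from the leaf back toward the root, removing each node that no remaining word uses.
The suffix "g" (1 node) is used only by "ggogxoog"; the node for "ggogxoo" still has the child "o", so pruning stops there.
Nodes removed: 1

1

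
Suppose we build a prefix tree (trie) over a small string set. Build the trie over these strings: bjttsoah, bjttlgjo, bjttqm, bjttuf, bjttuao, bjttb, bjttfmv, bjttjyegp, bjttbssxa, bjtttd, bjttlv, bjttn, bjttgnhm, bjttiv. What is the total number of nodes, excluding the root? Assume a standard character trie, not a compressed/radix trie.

41

Insert word by word; a character creates a node only if that edge doesn't already exist:
  "bjttsoah" → 8 new (b, j, t, t, s, o, a, h)
  "bjttlgjo" → prefix "bjtt" already present; 4 new (l, g, j, o)
  "bjttqm" → prefix "bjtt" already present; 2 new (q, m)
  "bjttuf" → prefix "bjtt" already present; 2 new (u, f)
  "bjttuao" → prefix "bjttu" already present; 2 new (a, o)
  "bjttb" → prefix "bjtt" already present; 1 new (b)
  "bjttfmv" → prefix "bjtt" already present; 3 new (f, m, v)
  "bjttjyegp" → prefix "bjtt" already present; 5 new (j, y, e, g, p)
  "bjttbssxa" → prefix "bjttb" already present; 4 new (s, s, x, a)
  "bjtttd" → prefix "bjtt" already present; 2 new (t, d)
  "bjttlv" → prefix "bjttl" already present; 1 new (v)
  "bjttn" → prefix "bjtt" already present; 1 new (n)
  "bjttgnhm" → prefix "bjtt" already present; 4 new (g, n, h, m)
  "bjttiv" → prefix "bjtt" already present; 2 new (i, v)
Total nodes = 8 + 4 + 2 + 2 + 2 + 1 + 3 + 5 + 4 + 2 + 1 + 1 + 4 + 2 = 41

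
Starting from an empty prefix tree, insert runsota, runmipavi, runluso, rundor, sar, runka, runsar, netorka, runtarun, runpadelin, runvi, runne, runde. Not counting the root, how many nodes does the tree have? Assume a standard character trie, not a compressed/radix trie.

Trace insertions, counting only characters that open a new branch:
  "runsota" → 7 new (r, u, n, s, o, t, a)
  "runmipavi" → prefix "run" already present; 6 new (m, i, p, a, v, i)
  "runluso" → prefix "run" already present; 4 new (l, u, s, o)
  "rundor" → prefix "run" already present; 3 new (d, o, r)
  "sar" → 3 new (s, a, r)
  "runka" → prefix "run" already present; 2 new (k, a)
  "runsar" → prefix "runs" already present; 2 new (a, r)
  "netorka" → 7 new (n, e, t, o, r, k, a)
  "runtarun" → prefix "run" already present; 5 new (t, a, r, u, n)
  "runpadelin" → prefix "run" already present; 7 new (p, a, d, e, l, i, n)
  "runvi" → prefix "run" already present; 2 new (v, i)
  "runne" → prefix "run" already present; 2 new (n, e)
  "runde" → prefix "rund" already present; 1 new (e)
Total nodes = 7 + 6 + 4 + 3 + 3 + 2 + 2 + 7 + 5 + 7 + 2 + 2 + 1 = 51

51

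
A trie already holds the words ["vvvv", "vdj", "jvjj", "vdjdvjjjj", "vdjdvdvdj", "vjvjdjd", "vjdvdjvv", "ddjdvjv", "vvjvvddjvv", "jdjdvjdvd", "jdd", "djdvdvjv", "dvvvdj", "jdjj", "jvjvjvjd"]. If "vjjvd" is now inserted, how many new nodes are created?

3

"vj" is already a path in the trie; the remaining "jvd" must be added.
Each of the 3 remaining characters creates one node.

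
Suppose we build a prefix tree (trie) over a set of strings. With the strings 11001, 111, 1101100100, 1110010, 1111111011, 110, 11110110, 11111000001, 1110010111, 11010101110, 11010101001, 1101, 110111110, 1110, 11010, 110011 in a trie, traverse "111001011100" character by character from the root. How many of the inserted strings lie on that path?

Walk "111001011100" from the root; an end-of-word marker is hit whenever a stored word is a prefix of "111001011100".
Prefixes of the query that are stored words: "111", "1110", "1110010", "1110010111"
Count: 4

4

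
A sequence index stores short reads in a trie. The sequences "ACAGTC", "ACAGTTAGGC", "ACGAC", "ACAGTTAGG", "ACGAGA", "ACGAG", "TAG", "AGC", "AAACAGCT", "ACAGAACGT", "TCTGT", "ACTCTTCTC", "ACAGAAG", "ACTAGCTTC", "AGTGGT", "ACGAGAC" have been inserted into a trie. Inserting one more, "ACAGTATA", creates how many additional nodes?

3

Walking "ACAGTATA" from the root, the first 5 characters ("ACAGT") follow existing edges; "A" is the first miss.
New nodes needed: |"ACAGTATA"| − 5 = 8 − 5 = 3.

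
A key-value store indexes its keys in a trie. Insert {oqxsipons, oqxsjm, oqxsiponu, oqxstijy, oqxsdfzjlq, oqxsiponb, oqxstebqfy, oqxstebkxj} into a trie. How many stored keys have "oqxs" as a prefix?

Walk to "oqxs"; the words in its subtree are exactly those with that prefix.
Matches: "oqxsdfzjlq", "oqxsiponb", "oqxsipons", "oqxsiponu", "oqxsjm", "oqxstebkxj", "oqxstebqfy", "oqxstijy"
Count: 8

8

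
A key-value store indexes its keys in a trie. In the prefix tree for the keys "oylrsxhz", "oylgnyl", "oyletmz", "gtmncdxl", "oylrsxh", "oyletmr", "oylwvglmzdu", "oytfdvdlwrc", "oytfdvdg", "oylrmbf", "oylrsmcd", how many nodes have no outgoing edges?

Leaves are exactly the stored words that no other stored word extends.
Those words: "gtmncdxl", "oyletmr", "oyletmz", "oylgnyl", "oylrmbf", "oylrsmcd", "oylrsxhz", "oylwvglmzdu", "oytfdvdg", "oytfdvdlwrc"
Leaf count: 10

10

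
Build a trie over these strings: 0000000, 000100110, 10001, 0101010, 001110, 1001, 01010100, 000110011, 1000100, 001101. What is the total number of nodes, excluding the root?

39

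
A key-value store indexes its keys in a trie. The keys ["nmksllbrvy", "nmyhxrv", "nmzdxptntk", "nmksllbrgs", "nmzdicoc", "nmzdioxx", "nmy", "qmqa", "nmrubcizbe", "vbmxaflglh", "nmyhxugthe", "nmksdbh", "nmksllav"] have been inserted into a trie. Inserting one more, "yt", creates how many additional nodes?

2

No existing word starts with "y", so every character of "yt" needs a new node.
2 − 0 = 2 new nodes.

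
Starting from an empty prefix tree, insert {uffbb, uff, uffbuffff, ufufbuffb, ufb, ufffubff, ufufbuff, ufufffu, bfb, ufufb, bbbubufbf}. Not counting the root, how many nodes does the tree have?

37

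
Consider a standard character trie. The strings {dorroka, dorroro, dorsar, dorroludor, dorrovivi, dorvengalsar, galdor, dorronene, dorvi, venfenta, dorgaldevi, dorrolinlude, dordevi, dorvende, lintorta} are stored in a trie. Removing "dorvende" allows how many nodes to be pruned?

2

A node on "dorvende"'s path can go only if nothing else ends at it or branches off below it.
The suffix "de" (2 nodes) is used only by "dorvende"; the node for "dorven" still has the child "g", so pruning stops there.
Nodes removed: 2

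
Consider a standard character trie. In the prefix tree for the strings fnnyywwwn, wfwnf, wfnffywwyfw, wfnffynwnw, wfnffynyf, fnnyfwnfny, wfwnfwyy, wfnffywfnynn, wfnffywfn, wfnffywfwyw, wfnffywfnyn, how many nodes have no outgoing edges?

8

Leaves are exactly the stored words that no other stored word extends.
Those words: "fnnyfwnfny", "fnnyywwwn", "wfnffynwnw", "wfnffynyf", "wfnffywfnynn", "wfnffywfwyw", "wfnffywwyfw", "wfwnfwyy"
Leaf count: 8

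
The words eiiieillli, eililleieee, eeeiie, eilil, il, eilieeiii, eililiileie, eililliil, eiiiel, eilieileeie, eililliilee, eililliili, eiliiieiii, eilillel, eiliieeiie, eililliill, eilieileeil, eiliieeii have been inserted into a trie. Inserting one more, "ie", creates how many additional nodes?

1

"i" is already a path in the trie; the remaining "e" must be added.
Each of the 1 remaining characters creates one node.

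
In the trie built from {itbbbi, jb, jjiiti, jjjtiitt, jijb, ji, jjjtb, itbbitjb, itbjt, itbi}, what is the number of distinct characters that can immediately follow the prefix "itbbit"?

1

Follow the path "itbbit" to its node, then look at its outgoing edges.
Distinct next characters after "itbbit": j.
That node has 1 child edge.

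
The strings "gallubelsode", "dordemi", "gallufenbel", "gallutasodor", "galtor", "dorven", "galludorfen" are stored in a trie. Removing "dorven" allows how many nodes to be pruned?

3

A node on "dorven"'s path can go only if nothing else ends at it or branches off below it.
The suffix "ven" (3 nodes) is used only by "dorven"; the node for "dor" still has the child "d", so pruning stops there.
Nodes removed: 3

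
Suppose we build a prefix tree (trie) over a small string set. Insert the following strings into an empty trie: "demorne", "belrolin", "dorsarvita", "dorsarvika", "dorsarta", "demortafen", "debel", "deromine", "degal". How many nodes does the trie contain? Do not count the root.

Count nodes per top-level branch (shared prefixes stored once):
  'b'-branch (belrolin): 8 nodes
  'd'-branch (debel, degal, demorne, demortafen, deromine, dorsarta, dorsarvika, dorsarvita): 37 nodes
Sum: 45

45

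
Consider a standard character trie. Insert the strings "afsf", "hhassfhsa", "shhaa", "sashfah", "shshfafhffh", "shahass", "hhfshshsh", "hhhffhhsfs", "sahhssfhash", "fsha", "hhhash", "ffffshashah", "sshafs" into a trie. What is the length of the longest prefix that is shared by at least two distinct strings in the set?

The deepest shared node is where two words last agree before diverging.
e.g. "hhhash" and "hhhffhhsfs" share the prefix "hhh" of length 3; no pair shares a longer one.
Longest shared-prefix length: 3

3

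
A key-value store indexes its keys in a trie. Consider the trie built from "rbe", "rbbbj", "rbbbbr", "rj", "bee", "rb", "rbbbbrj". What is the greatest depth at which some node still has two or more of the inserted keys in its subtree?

6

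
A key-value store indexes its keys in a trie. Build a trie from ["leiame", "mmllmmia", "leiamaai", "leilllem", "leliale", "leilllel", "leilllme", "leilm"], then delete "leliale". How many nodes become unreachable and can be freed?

After clearing the end-marker at "leliale", prune upward until reaching a node still needed by another word.
The suffix "liale" (5 nodes) is used only by "leliale"; the node for "le" still has the child "i", so pruning stops there.
Nodes removed: 5

5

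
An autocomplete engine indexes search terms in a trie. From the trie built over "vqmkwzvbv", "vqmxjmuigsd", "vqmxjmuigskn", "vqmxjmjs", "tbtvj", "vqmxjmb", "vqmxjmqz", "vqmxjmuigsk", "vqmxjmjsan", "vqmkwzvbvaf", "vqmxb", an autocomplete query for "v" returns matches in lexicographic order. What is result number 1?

vqmkwzvbv

DFS of the "v" subtree visits, in order: "vqmkwzvbv", "vqmkwzvbvaf", "vqmxb", "vqmxjmb", "vqmxjmjs", "vqmxjmjsan", "vqmxjmqz", "vqmxjmuigsd", "vqmxjmuigsk", "vqmxjmuigskn"
The 1st is vqmkwzvbv.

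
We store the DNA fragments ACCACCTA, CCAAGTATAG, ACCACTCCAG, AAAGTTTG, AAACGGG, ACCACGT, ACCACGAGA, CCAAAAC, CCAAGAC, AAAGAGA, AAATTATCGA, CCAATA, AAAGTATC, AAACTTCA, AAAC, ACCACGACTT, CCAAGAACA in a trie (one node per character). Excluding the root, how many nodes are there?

69

Insert word by word; a character creates a node only if that edge doesn't already exist:
  "ACCACCTA" → 8 new (A, C, C, A, C, C, T, A)
  "CCAAGTATAG" → 10 new (C, C, A, A, G, T, A, T, A, G)
  "ACCACTCCAG" → prefix "ACCAC" already present; 5 new (T, C, C, A, G)
  "AAAGTTTG" → prefix "A" already present; 7 new (A, A, G, T, T, T, G)
  "AAACGGG" → prefix "AAA" already present; 4 new (C, G, G, G)
  "ACCACGT" → prefix "ACCAC" already present; 2 new (G, T)
  "ACCACGAGA" → prefix "ACCACG" already present; 3 new (A, G, A)
  "CCAAAAC" → prefix "CCAA" already present; 3 new (A, A, C)
  "CCAAGAC" → prefix "CCAAG" already present; 2 new (A, C)
  "AAAGAGA" → prefix "AAAG" already present; 3 new (A, G, A)
  "AAATTATCGA" → prefix "AAA" already present; 7 new (T, T, A, T, C, G, A)
  "CCAATA" → prefix "CCAA" already present; 2 new (T, A)
  "AAAGTATC" → prefix "AAAGT" already present; 3 new (A, T, C)
  "AAACTTCA" → prefix "AAAC" already present; 4 new (T, T, C, A)
  "AAAC" → prefix "AAAC" already present; 0 new (none)
  "ACCACGACTT" → prefix "ACCACGA" already present; 3 new (C, T, T)
  "CCAAGAACA" → prefix "CCAAGA" already present; 3 new (A, C, A)
Total nodes = 8 + 10 + 5 + 7 + 4 + 2 + 3 + 3 + 2 + 3 + 7 + 2 + 3 + 4 + 0 + 3 + 3 = 69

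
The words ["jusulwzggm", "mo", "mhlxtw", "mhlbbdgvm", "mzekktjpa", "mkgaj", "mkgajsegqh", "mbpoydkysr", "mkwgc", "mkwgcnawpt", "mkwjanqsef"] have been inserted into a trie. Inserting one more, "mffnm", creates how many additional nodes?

The longest prefix of "mffnm" already in the trie is "m" (length 1).
New nodes needed: |"mffnm"| − 1 = 5 − 1 = 4.

4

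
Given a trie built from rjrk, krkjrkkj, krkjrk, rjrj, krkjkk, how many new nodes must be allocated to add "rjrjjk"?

2

"rjrj" is already a path in the trie; the remaining "jk" must be added.
New nodes needed: |"rjrjjk"| − 4 = 6 − 4 = 2.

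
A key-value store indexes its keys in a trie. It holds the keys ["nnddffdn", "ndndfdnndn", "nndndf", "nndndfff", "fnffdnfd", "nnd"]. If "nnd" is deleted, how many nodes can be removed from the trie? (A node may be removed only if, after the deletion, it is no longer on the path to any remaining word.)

Walk "nnd" from the leaf back toward the root, removing each node that no remaining word uses.
Every node on "nnd" is still needed (e.g. by "nnddffdn"), so nothing is freed.
Nodes removed: 0

0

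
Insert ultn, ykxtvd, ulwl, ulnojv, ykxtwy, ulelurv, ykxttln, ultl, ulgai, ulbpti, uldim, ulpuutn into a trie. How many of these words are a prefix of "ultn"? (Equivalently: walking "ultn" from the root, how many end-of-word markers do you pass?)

1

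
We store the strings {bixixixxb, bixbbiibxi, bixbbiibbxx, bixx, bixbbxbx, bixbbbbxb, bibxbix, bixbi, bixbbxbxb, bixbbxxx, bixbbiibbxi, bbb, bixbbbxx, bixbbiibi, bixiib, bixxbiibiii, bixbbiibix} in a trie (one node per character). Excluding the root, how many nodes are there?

52

Trace insertions, counting only characters that open a new branch:
  "bixixixxb" → 9 new (b, i, x, i, x, i, x, x, b)
  "bixbbiibxi" → prefix "bix" already present; 7 new (b, b, i, i, b, x, i)
  "bixbbiibbxx" → prefix "bixbbiib" already present; 3 new (b, x, x)
  "bixx" → prefix "bix" already present; 1 new (x)
  "bixbbxbx" → prefix "bixbb" already present; 3 new (x, b, x)
  "bixbbbbxb" → prefix "bixbb" already present; 4 new (b, b, x, b)
  "bibxbix" → prefix "bi" already present; 5 new (b, x, b, i, x)
  "bixbi" → prefix "bixb" already present; 1 new (i)
  "bixbbxbxb" → prefix "bixbbxbx" already present; 1 new (b)
  "bixbbxxx" → prefix "bixbbx" already present; 2 new (x, x)
  "bixbbiibbxi" → prefix "bixbbiibbx" already present; 1 new (i)
  "bbb" → prefix "b" already present; 2 new (b, b)
  "bixbbbxx" → prefix "bixbbb" already present; 2 new (x, x)
  "bixbbiibi" → prefix "bixbbiib" already present; 1 new (i)
  "bixiib" → prefix "bixi" already present; 2 new (i, b)
  "bixxbiibiii" → prefix "bixx" already present; 7 new (b, i, i, b, i, i, i)
  "bixbbiibix" → prefix "bixbbiibi" already present; 1 new (x)
Total nodes = 9 + 7 + 3 + 1 + 3 + 4 + 5 + 1 + 1 + 2 + 1 + 2 + 2 + 1 + 2 + 7 + 1 = 52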